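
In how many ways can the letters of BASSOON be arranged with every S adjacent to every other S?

360

Treat the 2 copies of S as a single block. The multiset to arrange is then {SS, A, B, N, O, O}, 6 items in all.
That gives (6)!/(2!) = 360 arrangements.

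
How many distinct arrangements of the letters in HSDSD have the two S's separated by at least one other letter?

Total arrangements of HSDSD: 5!/(2!·2!) = 30.
Arrangements with the S's together: treat SS as one letter, giving (4)!/(2!) = 12.
Hence 30 − 12 = 18.

18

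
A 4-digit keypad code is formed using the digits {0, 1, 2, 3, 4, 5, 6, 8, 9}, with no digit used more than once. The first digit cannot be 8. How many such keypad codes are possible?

The first digit has 9−1 = 8 choices (anything except 8).
The remaining 3 digits are filled from the other 8 symbols without repetition: 8 × 7 × 6 = 336.
Total: 8 × 336 = 2688.

2688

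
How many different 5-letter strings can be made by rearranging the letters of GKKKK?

Letter multiplicities in GKKKK: G×1, K×4.
Dividing 5! = 120 by 4! = 24 for the repeated letters gives 5.

5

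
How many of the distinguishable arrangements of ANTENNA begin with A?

120

With the first slot taken by A, it remains to arrange the other 6 letters (NTENNA).
Those 6 letters have N appearing 3 times, giving (6)!/(3!) = 120.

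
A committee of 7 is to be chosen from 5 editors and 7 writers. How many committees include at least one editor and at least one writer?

Total 7-person selections from all 12: C(12,7) = 792.
Subtract selections that omit an entire group: no editors → C(7,7) = 1; no writers → C(5,7) = 0.
Both groups omitted at once is impossible, so 792 − 1 = 791.

791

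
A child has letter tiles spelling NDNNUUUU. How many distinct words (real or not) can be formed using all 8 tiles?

NDNNUUUU has 8 letters with N appearing 3 times and U appearing 4 times.
So there are 8! / (4!·3!) = 280 distinguishable arrangements.

280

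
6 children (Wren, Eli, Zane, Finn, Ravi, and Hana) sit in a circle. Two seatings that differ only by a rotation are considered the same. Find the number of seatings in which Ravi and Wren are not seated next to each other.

72

Without the restriction there are (5)! = 120 seatings.
Those with Ravi next to Wren: fuse the pair into one unit and seat 5 units around a circle — 2·(4)! = 48.
Subtracting, 120 − 48 = 72.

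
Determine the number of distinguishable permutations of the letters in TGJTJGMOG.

15120

The 9 letters of TGJTJGMOG have repeats: G appearing 3 times, J appearing twice, and T appearing twice.
So there are 9! / (3!·2!·2!) = 15120 distinguishable arrangements.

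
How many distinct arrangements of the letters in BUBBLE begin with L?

20

Fix L in the first position and arrange the remaining 5 letters.
Those 5 letters have B appearing 3 times, giving (5)!/(3!) = 20.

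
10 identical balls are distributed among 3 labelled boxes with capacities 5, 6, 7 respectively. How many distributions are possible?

35

Ignoring the caps, the number of non-negative solutions to x_1+…+x_3 = 10 is C(12,2) = 66.
Subtract solutions that violate a single cap (substitute x_i' = x_i − (cap_i+1)): x_1 ≥ 6 gives C(6,2) = 15; x_2 ≥ 7 gives C(5,2) = 10; x_3 ≥ 8 gives C(4,2) = 6. Together 31.
No two caps can be exceeded simultaneously, so the pair terms are all 0.
By inclusion–exclusion the count is 66 − 31 + 0 = 35.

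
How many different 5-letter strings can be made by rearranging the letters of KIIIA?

20

KIIIA has 5 letters with I appearing 3 times.
So there are 5! / (3!) = 20 distinguishable arrangements.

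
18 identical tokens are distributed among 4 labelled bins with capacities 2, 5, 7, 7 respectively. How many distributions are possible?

Without the upper bounds there are C(21,3) = 1330 ways to split 18 among 4 bins.
Subtract solutions that violate a single cap (substitute x_i' = x_i − (cap_i+1)): x_1 ≥ 3 gives C(18,3) = 816; x_2 ≥ 6 gives C(15,3) = 455; x_3 ≥ 8 gives C(13,3) = 286; x_4 ≥ 8 gives C(13,3) = 286. Together 1843.
Add back pairs where two caps are both exceeded: 220 + 120 + 120 + 35 + 35 + 10 = 540.
Subtract triples: 4 + 4 + 0 + 0 = 8.
By inclusion–exclusion the count is 1330 − 1843 + 540 − 8 = 19.

19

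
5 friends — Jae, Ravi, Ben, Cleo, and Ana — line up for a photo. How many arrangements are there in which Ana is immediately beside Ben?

Glue Ana and Ben into one block (2 internal orders), leaving 4 units to arrange in a row.
So the count is 2·(4)! = 48.

48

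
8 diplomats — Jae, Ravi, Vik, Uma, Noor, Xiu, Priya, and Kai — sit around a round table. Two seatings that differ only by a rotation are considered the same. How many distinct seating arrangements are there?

Seat Jae anywhere (absorbing the rotational symmetry), then permute the other 7: (7)! = 5040.

5040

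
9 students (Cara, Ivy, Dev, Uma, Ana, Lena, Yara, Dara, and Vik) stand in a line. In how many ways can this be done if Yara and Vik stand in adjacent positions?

Glue Yara and Vik into one block (2 internal orders), leaving 8 units to arrange in a row.
That gives 2 × 8! = 2 × 40320 = 80640.

80640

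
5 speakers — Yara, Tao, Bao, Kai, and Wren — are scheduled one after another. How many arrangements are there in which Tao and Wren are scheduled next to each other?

48

Place the 3 others and the Tao-Wren pair as 4 objects in a line; the pair has 2 internal arrangements.
That gives 2 × 4! = 2 × 24 = 48.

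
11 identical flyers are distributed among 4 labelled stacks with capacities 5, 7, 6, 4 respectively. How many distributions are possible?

170

By stars and bars, unrestricted non-negative solutions to x_1+…+x_4 = 11 number C(11+3,3) = 364.
Subtract solutions that violate a single cap (substitute x_i' = x_i − (cap_i+1)): x_1 ≥ 6 gives C(8,3) = 56; x_2 ≥ 8 gives C(6,3) = 20; x_3 ≥ 7 gives C(7,3) = 35; x_4 ≥ 5 gives C(9,3) = 84. Together 195.
Add back pairs where two caps are both exceeded: 0 + 0 + 1 + 0 + 0 + 0 = 1.
By inclusion–exclusion the count is 364 − 195 + 1 = 170.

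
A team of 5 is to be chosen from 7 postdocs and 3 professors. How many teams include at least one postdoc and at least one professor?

231

Unrestricted: C(10,5) = 252 ways to pick any 5 of the 10.
Subtract selections that omit an entire group: no postdocs → C(3,5) = 0; no professors → C(7,5) = 21.
Both groups omitted at once is impossible, so 252 − 21 = 231.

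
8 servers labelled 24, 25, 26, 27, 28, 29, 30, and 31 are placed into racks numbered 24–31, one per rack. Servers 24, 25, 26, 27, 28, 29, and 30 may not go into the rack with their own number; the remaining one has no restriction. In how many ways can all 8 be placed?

16687

Let Aᵢ (for 24 ≤ i ≤ 30) be the placements that put server i in its forbidden rack. Any j of these fix j positions, leaving (8−j)! ways to fill the rest, and there are C(7,j) ways to pick which j.
By inclusion–exclusion, the number of valid placements is Σ_{j=0}^{7} (−1)^j C(7,j)·(8−j)!.
Computing: 40320 − 35280 + 15120 − 4200 + 840 − 126 + 14 − 1 = 16687.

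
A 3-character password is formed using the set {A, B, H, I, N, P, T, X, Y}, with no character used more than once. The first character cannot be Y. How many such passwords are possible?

448

The first character has 9−1 = 8 choices (anything except Y).
The remaining 2 characters are filled from the other 8 symbols without repetition: 8 × 7 = 56.
Total: 8 × 56 = 448.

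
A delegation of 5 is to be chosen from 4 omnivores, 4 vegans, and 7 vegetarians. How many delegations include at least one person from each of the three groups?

With no constraint there are C(15,5) = 3003 possible selections.
Selections missing a whole group: no omnivores → C(11,5) = 462; no vegans → C(11,5) = 462; no vegetarians → C(8,5) = 56.
Add back selections omitting two groups (i.e. drawn from a single group): C(4,5) + C(4,5) + C(7,5) = 21.
By inclusion–exclusion: 3003 − 980 + 21 = 2044.

2044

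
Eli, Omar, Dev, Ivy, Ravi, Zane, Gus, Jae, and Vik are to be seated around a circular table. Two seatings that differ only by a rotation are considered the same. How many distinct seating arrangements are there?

Fix one person's seat to break rotational symmetry; the remaining 8 people can be arranged in (8)! = 40320 ways.

40320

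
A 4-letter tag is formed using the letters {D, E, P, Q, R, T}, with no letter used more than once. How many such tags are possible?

This is a permutation of 4 out of 6: P(6,4) = 6!/2!.
That product is 6 × 5 × 4 × 3 = 360.

360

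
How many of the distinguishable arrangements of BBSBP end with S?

4

With the last slot taken by S, it remains to arrange the other 4 letters (BBBP).
Those 4 letters have B appearing 3 times, giving (4)!/(3!) = 4.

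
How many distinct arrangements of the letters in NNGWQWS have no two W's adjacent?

900

Total arrangements of NNGWQWS: 7!/(2!·2!) = 1260.
Arrangements with the W's together: treat WW as one letter, giving (6)!/(2!) = 360.
Hence 1260 − 360 = 900.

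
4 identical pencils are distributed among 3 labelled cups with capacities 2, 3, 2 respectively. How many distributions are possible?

8

By stars and bars, unrestricted non-negative solutions to x_1+…+x_3 = 4 number C(4+2,2) = 15.
Subtract solutions that violate a single cap (substitute x_i' = x_i − (cap_i+1)): x_1 ≥ 3 gives C(3,2) = 3; x_2 ≥ 4 gives C(2,2) = 1; x_3 ≥ 3 gives C(3,2) = 3. Together 7.
No two caps can be exceeded simultaneously, so the pair terms are all 0.
By inclusion–exclusion the count is 15 − 7 + 0 = 8.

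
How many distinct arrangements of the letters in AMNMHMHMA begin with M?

With the first slot taken by M, it remains to arrange the other 8 letters (ANMHMHMA).
Those 8 letters have A appearing twice, H appearing twice, and M appearing 3 times, giving (8)!/(3!·2!·2!) = 1680.

1680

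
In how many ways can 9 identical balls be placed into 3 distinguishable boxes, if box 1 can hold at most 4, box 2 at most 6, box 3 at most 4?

19

Without the upper bounds there are C(11,2) = 55 ways to split 9 among 3 boxes.
Subtract solutions that violate a single cap (substitute x_i' = x_i − (cap_i+1)): x_1 ≥ 5 gives C(6,2) = 15; x_2 ≥ 7 gives C(4,2) = 6; x_3 ≥ 5 gives C(6,2) = 15. Together 36.
No two caps can be exceeded simultaneously, so the pair terms are all 0.
By inclusion–exclusion the count is 55 − 36 + 0 = 19.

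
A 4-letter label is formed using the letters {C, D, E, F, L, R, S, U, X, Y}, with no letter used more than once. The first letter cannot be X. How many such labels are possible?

The first letter has 10−1 = 9 choices (anything except X).
The remaining 3 letters are filled from the other 9 symbols without repetition: 9 × 8 × 7 = 504.
Total: 9 × 504 = 4536.

4536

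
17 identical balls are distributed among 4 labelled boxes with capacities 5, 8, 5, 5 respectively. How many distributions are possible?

Ignoring the caps, the number of non-negative solutions to x_1+…+x_4 = 17 is C(20,3) = 1140.
Subtract solutions that violate a single cap (substitute x_i' = x_i − (cap_i+1)): x_1 ≥ 6 gives C(14,3) = 364; x_2 ≥ 9 gives C(11,3) = 165; x_3 ≥ 6 gives C(14,3) = 364; x_4 ≥ 6 gives C(14,3) = 364. Together 1257.
Add back pairs where two caps are both exceeded: 10 + 56 + 56 + 10 + 10 + 56 = 198.
By inclusion–exclusion the count is 1140 − 1257 + 198 = 81.

81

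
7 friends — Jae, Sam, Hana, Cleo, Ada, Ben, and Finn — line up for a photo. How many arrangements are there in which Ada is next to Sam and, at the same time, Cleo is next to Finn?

480

Treat {Ada,Sam} as one block (2 orders) and {Cleo,Finn} as another (2 orders).
That leaves 5 units to arrange: 2 × 2 × 5! = 4 × 120 = 480.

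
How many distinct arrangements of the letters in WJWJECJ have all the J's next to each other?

Treat the 3 copies of J as a single block. The multiset to arrange is then {JJJ, C, E, W, W}, 5 items in all.
That gives (5)!/(2!) = 60 arrangements.

60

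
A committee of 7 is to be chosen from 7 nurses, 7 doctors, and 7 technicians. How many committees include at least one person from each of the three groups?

Total 7-person selections from all 21: C(21,7) = 116280.
Selections missing a whole group: no nurses → C(14,7) = 3432; no doctors → C(14,7) = 3432; no technicians → C(14,7) = 3432.
Add back selections omitting two groups (i.e. drawn from a single group): C(7,7) + C(7,7) + C(7,7) = 3.
By inclusion–exclusion: 116280 − 10296 + 3 = 105987.

105987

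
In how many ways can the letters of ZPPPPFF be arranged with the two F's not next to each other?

75

Total arrangements of ZPPPPFF: 7!/(4!·2!) = 105.
If the two F's are adjacent, glue them into one block, leaving 6 items to arrange: (6)!/(4!) = 30 ways.
Hence 105 − 30 = 75.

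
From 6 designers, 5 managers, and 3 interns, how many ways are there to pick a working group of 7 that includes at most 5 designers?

Split by how many designers are chosen (0 through 5).
Sum: C(6,0)·C(8,7) + C(6,1)·C(8,6) + C(6,2)·C(8,5) + C(6,3)·C(8,4) + C(6,4)·C(8,3) + C(6,5)·C(8,2) = 8 + 168 + 840 + 1400 + 840 + 168 = 3424.

3424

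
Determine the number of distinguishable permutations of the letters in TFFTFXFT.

The 8 letters of TFFTFXFT have repeats: F appearing 4 times and T appearing 3 times.
Dividing 8! = 40320 by 4!·3! = 144 for the repeated letters gives 280.

280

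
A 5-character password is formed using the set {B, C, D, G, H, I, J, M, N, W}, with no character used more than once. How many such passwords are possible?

30240

With no repetition, fill the 5 characters in order: 10 choices, then 9, down to 6.
10 × 9 × 8 × 7 × 6 = 30240.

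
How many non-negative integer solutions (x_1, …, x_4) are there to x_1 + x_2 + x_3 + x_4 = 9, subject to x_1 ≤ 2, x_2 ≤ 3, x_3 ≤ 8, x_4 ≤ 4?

59

By stars and bars, unrestricted non-negative solutions to x_1+…+x_4 = 9 number C(9+3,3) = 220.
Subtract solutions that violate a single cap (substitute x_i' = x_i − (cap_i+1)): x_1 ≥ 3 gives C(9,3) = 84; x_2 ≥ 4 gives C(8,3) = 56; x_3 ≥ 9 gives C(3,3) = 1; x_4 ≥ 5 gives C(7,3) = 35. Together 176.
Add back pairs where two caps are both exceeded: 10 + 0 + 4 + 0 + 1 + 0 = 15.
By inclusion–exclusion the count is 220 − 176 + 15 = 59.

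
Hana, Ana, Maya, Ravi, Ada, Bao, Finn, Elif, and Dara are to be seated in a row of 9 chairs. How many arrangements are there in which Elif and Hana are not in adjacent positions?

There are 9! = 362880 arrangements in all. If Elif and Hana are adjacent, merging them into one block gives 2·(8)! = 80640 arrangements.
Complementary counting: 362880 − 80640 = 282240.

282240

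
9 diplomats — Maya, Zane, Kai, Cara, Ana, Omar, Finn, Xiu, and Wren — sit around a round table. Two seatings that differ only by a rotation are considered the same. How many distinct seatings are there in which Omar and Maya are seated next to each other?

10080

Treat {Omar, Maya} as one unit (2 internal orders) and seat the resulting 8 units around the table: (7)! circular arrangements.
So 2 × (7)! = 2 × 5040 = 10080.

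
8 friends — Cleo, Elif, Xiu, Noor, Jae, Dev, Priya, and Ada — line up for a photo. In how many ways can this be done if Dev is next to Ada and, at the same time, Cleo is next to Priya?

2880

Treat {Dev,Ada} as one block (2 orders) and {Cleo,Priya} as another (2 orders).
That leaves 6 units to arrange: 2 × 2 × 6! = 4 × 720 = 2880.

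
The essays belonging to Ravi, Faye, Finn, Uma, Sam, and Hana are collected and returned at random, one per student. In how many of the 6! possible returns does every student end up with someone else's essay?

265

Let Aᵢ be the assignments in which student i gets their own essay. We want the size of the complement of A₁∪…∪A_6.
By inclusion–exclusion this is Σ_{j=0}^{6} (−1)^j C(6,j)·(6−j)!.
Computing: 720 − 720 + 360 − 120 + 30 − 6 + 1 = 265.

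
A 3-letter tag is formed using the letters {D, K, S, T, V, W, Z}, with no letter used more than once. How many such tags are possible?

210

Choose and order 3 of the 7 symbols: the first letter has 7 options, the next 6, then 5.
7 × 6 × 5 = 210.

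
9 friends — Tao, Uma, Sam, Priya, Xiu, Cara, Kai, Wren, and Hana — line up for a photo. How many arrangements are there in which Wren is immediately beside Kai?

Glue Wren and Kai into one block (2 internal orders), leaving 8 units to arrange in a row.
So the count is 2·(8)! = 80640.

80640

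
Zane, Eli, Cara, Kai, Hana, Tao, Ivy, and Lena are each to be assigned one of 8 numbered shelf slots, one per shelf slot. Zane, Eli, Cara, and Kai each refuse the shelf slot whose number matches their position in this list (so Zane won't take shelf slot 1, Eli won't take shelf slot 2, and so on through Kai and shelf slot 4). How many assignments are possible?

Let Aᵢ (for 1 ≤ i ≤ 4) be the placements that put person i in their forbidden shelf slot. Any j of these fix j positions, leaving (8−j)! ways to fill the rest, and there are C(4,j) ways to pick which j.
By inclusion–exclusion, the number of valid placements is Σ_{j=0}^{4} (−1)^j C(4,j)·(8−j)!.
Computing: 40320 − 20160 + 4320 − 480 + 24 = 24024.

24024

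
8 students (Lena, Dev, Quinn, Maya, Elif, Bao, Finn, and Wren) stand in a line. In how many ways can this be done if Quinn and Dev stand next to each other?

10080

Glue Quinn and Dev into one block (2 internal orders), leaving 7 units to arrange in a row.
So the count is 2·(7)! = 10080.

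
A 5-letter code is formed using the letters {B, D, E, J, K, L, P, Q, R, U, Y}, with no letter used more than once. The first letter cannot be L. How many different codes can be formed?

50400

The first letter has 11−1 = 10 choices (anything except L).
The remaining 4 letters are filled from the other 10 symbols without repetition: 10 × 9 × 8 × 7 = 5040.
Total: 10 × 5040 = 50400.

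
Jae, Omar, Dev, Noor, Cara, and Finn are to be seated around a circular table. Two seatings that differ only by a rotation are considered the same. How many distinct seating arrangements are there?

Around a circle, 6 distinct people have 6!/6 = (5)! = 120 rotationally distinct seatings.

120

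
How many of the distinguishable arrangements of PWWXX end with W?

Fix W in the last position and arrange the remaining 4 letters.
Those 4 letters have X appearing twice, giving (4)!/(2!) = 12.

12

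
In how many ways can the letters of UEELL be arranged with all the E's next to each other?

Treat the 2 copies of E as a single block. The multiset to arrange is then {EE, L, L, U}, 4 items in all.
That gives (4)!/(2!) = 12 arrangements.

12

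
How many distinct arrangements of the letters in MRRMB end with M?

12

Fix M in the last position and arrange the remaining 4 letters.
Those 4 letters have R appearing twice, giving (4)!/(2!) = 12.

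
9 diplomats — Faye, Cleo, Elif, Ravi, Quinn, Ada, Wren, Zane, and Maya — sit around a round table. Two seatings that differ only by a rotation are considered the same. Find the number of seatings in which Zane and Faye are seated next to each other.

10080

Treat {Zane, Faye} as one unit (2 internal orders) and seat the resulting 8 units around the table: (7)! circular arrangements.
So 2 × (7)! = 2 × 5040 = 10080.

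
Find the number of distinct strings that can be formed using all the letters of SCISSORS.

SCISSORS has 8 letters with S appearing 4 times.
So there are 8! / (4!) = 1680 distinguishable arrangements.

1680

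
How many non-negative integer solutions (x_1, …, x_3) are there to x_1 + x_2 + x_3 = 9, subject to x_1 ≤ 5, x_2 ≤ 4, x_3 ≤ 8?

29

By stars and bars, unrestricted non-negative solutions to x_1+…+x_3 = 9 number C(9+2,2) = 55.
Subtract solutions that violate a single cap (substitute x_i' = x_i − (cap_i+1)): x_1 ≥ 6 gives C(5,2) = 10; x_2 ≥ 5 gives C(6,2) = 15; x_3 ≥ 9 gives C(2,2) = 1. Together 26.
No two caps can be exceeded simultaneously, so the pair terms are all 0.
By inclusion–exclusion the count is 55 − 26 + 0 = 29.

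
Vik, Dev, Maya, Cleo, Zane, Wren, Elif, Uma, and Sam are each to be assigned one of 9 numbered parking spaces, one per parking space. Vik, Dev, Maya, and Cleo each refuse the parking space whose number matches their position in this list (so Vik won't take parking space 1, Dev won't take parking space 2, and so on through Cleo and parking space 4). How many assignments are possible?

229080

Let Aᵢ (for 1 ≤ i ≤ 4) be the placements that put person i in their forbidden parking space. Any j of these fix j positions, leaving (9−j)! ways to fill the rest, and there are C(4,j) ways to pick which j.
By inclusion–exclusion, the number of valid placements is Σ_{j=0}^{4} (−1)^j C(4,j)·(9−j)!.
Computing: 362880 − 161280 + 30240 − 2880 + 120 = 229080.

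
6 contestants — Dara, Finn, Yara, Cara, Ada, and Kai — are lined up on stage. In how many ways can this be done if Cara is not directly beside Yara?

There are 6! = 720 arrangements in all. If Cara and Yara are adjacent, merging them into one block gives 2·(5)! = 240 arrangements.
Complementary counting: 720 − 240 = 480.

480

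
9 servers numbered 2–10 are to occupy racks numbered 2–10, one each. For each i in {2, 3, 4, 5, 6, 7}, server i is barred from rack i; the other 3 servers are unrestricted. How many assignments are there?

Let Aᵢ (for 2 ≤ i ≤ 7) be the placements that put server i in its forbidden rack. Any j of these fix j positions, leaving (9−j)! ways to fill the rest, and there are C(6,j) ways to pick which j.
By inclusion–exclusion, the number of valid placements is Σ_{j=0}^{6} (−1)^j C(6,j)·(9−j)!.
Computing: 362880 − 241920 + 75600 − 14400 + 1800 − 144 + 6 = 183822.

183822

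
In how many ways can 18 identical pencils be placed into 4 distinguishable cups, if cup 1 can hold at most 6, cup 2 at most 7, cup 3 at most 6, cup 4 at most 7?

Ignoring the caps, the number of non-negative solutions to x_1+…+x_4 = 18 is C(21,3) = 1330.
Subtract solutions that violate a single cap (substitute x_i' = x_i − (cap_i+1)): x_1 ≥ 7 gives C(14,3) = 364; x_2 ≥ 8 gives C(13,3) = 286; x_3 ≥ 7 gives C(14,3) = 364; x_4 ≥ 8 gives C(13,3) = 286. Together 1300.
Add back pairs where two caps are both exceeded: 20 + 35 + 20 + 20 + 10 + 20 = 125.
By inclusion–exclusion the count is 1330 − 1300 + 125 = 155.

155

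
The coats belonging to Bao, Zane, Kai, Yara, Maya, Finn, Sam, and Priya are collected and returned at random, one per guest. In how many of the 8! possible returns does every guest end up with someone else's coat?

Let Aᵢ be the assignments in which guest i gets their own coat. We want the size of the complement of A₁∪…∪A_8.
By inclusion–exclusion this is Σ_{j=0}^{8} (−1)^j C(8,j)·(8−j)!.
Computing: 40320 − 40320 + 20160 − 6720 + 1680 − 336 + 56 − 8 + 1 = 14833.

14833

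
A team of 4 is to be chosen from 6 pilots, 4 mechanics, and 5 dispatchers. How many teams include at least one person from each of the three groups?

Total 4-person selections from all 15: C(15,4) = 1365.
Selections missing a whole group: no pilots → C(9,4) = 126; no mechanics → C(11,4) = 330; no dispatchers → C(10,4) = 210.
Add back selections omitting two groups (i.e. drawn from a single group): C(6,4) + C(4,4) + C(5,4) = 21.
By inclusion–exclusion: 1365 − 666 + 21 = 720.

720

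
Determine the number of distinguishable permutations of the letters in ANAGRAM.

840

The 7 letters of ANAGRAM have repeats: A appearing 3 times.
Dividing 7! = 5040 by 3! = 6 for the repeated letters gives 840.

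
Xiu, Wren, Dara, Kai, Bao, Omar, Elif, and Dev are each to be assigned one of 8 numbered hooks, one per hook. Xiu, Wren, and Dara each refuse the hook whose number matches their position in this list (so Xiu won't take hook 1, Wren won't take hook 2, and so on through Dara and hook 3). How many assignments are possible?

Let Aᵢ (for i ∈ {1, 2, 3}) be the placements that put person i in their forbidden hook. Any j of these fix j positions, leaving (8−j)! ways to fill the rest, and there are C(3,j) ways to pick which j.
By inclusion–exclusion, the number of valid placements is Σ_{j=0}^{3} (−1)^j C(3,j)·(8−j)!.
Computing: 40320 − 15120 + 2160 − 120 = 27240.

27240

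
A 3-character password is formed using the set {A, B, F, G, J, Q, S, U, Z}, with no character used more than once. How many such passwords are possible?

With no repetition, fill the 3 characters in order: 9 choices, then 8, down to 7.
9 × 8 × 7 = 504.

504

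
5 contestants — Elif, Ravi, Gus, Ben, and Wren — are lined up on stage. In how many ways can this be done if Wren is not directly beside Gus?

Of the 5! = 120 arrangements, those with Wren and Gus adjacent number 2 × 4! = 48 (treat the pair as a block with 2 internal orders).
So 120 − 48 = 72 arrangements keep them apart.

72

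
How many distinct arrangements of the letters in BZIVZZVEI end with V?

With the last slot taken by V, it remains to arrange the other 8 letters (BZIZZVEI).
Those 8 letters have I appearing twice and Z appearing 3 times, giving (8)!/(3!·2!) = 3360.

3360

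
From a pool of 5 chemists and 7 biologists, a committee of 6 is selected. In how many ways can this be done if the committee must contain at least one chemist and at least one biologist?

Total 6-person selections from all 12: C(12,6) = 924.
Subtract selections that omit an entire group: no chemists → C(7,6) = 7; no biologists → C(5,6) = 0.
Both groups omitted at once is impossible, so 924 − 7 = 917.

917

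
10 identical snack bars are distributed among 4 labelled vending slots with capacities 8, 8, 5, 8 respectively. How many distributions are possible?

By stars and bars, unrestricted non-negative solutions to x_1+…+x_4 = 10 number C(10+3,3) = 286.
Subtract solutions that violate a single cap (substitute x_i' = x_i − (cap_i+1)): x_1 ≥ 9 gives C(4,3) = 4; x_2 ≥ 9 gives C(4,3) = 4; x_3 ≥ 6 gives C(7,3) = 35; x_4 ≥ 9 gives C(4,3) = 4. Together 47.
No two caps can be exceeded simultaneously, so the pair terms are all 0.
By inclusion–exclusion the count is 286 − 47 + 0 = 239.

239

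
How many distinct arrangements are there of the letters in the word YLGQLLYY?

1120

Letter multiplicities in YLGQLLYY: G×1, L×3, Q×1, Y×3.
Dividing 8! = 40320 by 3!·3! = 36 for the repeated letters gives 1120.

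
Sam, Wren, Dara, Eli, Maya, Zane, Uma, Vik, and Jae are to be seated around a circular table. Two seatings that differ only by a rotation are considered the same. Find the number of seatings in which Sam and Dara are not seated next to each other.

All circular seatings of 9 people number (8)! = 40320.
Seatings with Sam beside Dara: treat them as a block with 2 internal orders, giving 2 × (7)! = 10080.
Subtracting, 40320 − 10080 = 30240.

30240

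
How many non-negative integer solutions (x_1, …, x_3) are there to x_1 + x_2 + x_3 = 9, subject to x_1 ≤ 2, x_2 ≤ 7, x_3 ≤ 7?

21

Ignoring the caps, the number of non-negative solutions to x_1+…+x_3 = 9 is C(11,2) = 55.
Subtract solutions that violate a single cap (substitute x_i' = x_i − (cap_i+1)): x_1 ≥ 3 gives C(8,2) = 28; x_2 ≥ 8 gives C(3,2) = 3; x_3 ≥ 8 gives C(3,2) = 3. Together 34.
No two caps can be exceeded simultaneously, so the pair terms are all 0.
By inclusion–exclusion the count is 55 − 34 + 0 = 21.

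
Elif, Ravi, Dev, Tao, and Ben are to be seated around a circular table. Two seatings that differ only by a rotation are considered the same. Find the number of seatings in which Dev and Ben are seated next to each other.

Treat {Dev, Ben} as one unit (2 internal orders) and seat the resulting 4 units around the table: (3)! circular arrangements.
So 2 × (3)! = 2 × 6 = 12.

12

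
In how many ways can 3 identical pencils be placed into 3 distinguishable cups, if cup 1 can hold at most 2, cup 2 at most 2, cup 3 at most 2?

By stars and bars, unrestricted non-negative solutions to x_1+…+x_3 = 3 number C(3+2,2) = 10.
Subtract solutions that violate a single cap (substitute x_i' = x_i − (cap_i+1)): x_1 ≥ 3 gives C(2,2) = 1; x_2 ≥ 3 gives C(2,2) = 1; x_3 ≥ 3 gives C(2,2) = 1. Together 3.
No two caps can be exceeded simultaneously, so the pair terms are all 0.
By inclusion–exclusion the count is 10 − 3 + 0 = 7.

7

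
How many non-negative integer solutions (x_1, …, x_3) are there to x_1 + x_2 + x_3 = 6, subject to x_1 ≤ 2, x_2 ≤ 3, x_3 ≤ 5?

Without the upper bounds there are C(8,2) = 28 ways to split 6 among 3 variables.
Subtract solutions that violate a single cap (substitute x_i' = x_i − (cap_i+1)): x_1 ≥ 3 gives C(5,2) = 10; x_2 ≥ 4 gives C(4,2) = 6; x_3 ≥ 6 gives C(2,2) = 1. Together 17.
No two caps can be exceeded simultaneously, so the pair terms are all 0.
By inclusion–exclusion the count is 28 − 17 + 0 = 11.

11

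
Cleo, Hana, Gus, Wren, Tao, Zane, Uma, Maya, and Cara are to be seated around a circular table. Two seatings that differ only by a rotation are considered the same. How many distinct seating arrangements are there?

Fix one person's seat to break rotational symmetry; the remaining 8 people can be arranged in (8)! = 40320 ways.

40320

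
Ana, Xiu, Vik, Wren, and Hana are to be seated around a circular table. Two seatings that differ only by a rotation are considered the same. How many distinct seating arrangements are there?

Fix one person's seat to break rotational symmetry; the remaining 4 people can be arranged in (4)! = 24 ways.

24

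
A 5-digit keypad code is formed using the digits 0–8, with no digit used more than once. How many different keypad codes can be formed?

15120

Choose and order 5 of the 9 symbols: the first digit has 9 options, the next 8, and so on down to 5.
9 × 8 × 7 × 6 × 5 = 15120.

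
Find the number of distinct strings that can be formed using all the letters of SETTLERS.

5040

SETTLERS has 8 letters with E appearing twice, S appearing twice, and T appearing twice.
So there are 8! / (2!·2!·2!) = 5040 distinguishable arrangements.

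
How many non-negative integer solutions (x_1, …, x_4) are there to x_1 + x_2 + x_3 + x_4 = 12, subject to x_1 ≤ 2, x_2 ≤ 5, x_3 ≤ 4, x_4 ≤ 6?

45

Without the upper bounds there are C(15,3) = 455 ways to split 12 among 4 variables.
Subtract solutions that violate a single cap (substitute x_i' = x_i − (cap_i+1)): x_1 ≥ 3 gives C(12,3) = 220; x_2 ≥ 6 gives C(9,3) = 84; x_3 ≥ 5 gives C(10,3) = 120; x_4 ≥ 7 gives C(8,3) = 56. Together 480.
Add back pairs where two caps are both exceeded: 20 + 35 + 10 + 4 + 0 + 1 = 70.
By inclusion–exclusion the count is 455 − 480 + 70 = 45.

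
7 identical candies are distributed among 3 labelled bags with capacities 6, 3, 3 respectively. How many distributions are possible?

15

By stars and bars, unrestricted non-negative solutions to x_1+…+x_3 = 7 number C(7+2,2) = 36.
Subtract solutions that violate a single cap (substitute x_i' = x_i − (cap_i+1)): x_1 ≥ 7 gives C(2,2) = 1; x_2 ≥ 4 gives C(5,2) = 10; x_3 ≥ 4 gives C(5,2) = 10. Together 21.
No two caps can be exceeded simultaneously, so the pair terms are all 0.
By inclusion–exclusion the count is 36 − 21 + 0 = 15.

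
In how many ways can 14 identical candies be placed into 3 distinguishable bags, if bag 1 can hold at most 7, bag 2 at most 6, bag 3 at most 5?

15

Ignoring the caps, the number of non-negative solutions to x_1+…+x_3 = 14 is C(16,2) = 120.
Subtract solutions that violate a single cap (substitute x_i' = x_i − (cap_i+1)): x_1 ≥ 8 gives C(8,2) = 28; x_2 ≥ 7 gives C(9,2) = 36; x_3 ≥ 6 gives C(10,2) = 45. Together 109.
Add back pairs where two caps are both exceeded: 0 + 1 + 3 = 4.
By inclusion–exclusion the count is 120 − 109 + 4 = 15.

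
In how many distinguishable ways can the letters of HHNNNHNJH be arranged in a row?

630

The 9 letters of HHNNNHNJH have repeats: H appearing 4 times and N appearing 4 times.
Dividing 9! = 362880 by 4!·4! = 576 for the repeated letters gives 630.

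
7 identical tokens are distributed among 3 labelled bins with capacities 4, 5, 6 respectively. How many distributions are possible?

Ignoring the caps, the number of non-negative solutions to x_1+…+x_3 = 7 is C(9,2) = 36.
Subtract solutions that violate a single cap (substitute x_i' = x_i − (cap_i+1)): x_1 ≥ 5 gives C(4,2) = 6; x_2 ≥ 6 gives C(3,2) = 3; x_3 ≥ 7 gives C(2,2) = 1. Together 10.
No two caps can be exceeded simultaneously, so the pair terms are all 0.
By inclusion–exclusion the count is 36 − 10 + 0 = 26.

26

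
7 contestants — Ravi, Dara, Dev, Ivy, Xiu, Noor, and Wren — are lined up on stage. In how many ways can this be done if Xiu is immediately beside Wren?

1440

Treat {Xiu, Wren} as a single unit. There are 6 units to order, and the pair itself can be ordered 2 ways.
That gives 2 × 6! = 2 × 720 = 1440.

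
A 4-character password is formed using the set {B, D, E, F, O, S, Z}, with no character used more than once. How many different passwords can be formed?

Choose and order 4 of the 7 symbols: the first character has 7 options, the next 6, then 5, 4.
7 × 6 × 5 × 4 = 840.

840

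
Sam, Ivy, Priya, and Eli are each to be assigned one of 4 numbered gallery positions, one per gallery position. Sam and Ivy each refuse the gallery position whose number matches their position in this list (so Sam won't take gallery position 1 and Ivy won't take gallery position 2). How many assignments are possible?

Let Aᵢ (for i ∈ {1, 2}) be the placements that put person i in their forbidden gallery position. Any j of these fix j positions, leaving (4−j)! ways to fill the rest, and there are C(2,j) ways to pick which j.
By inclusion–exclusion, the number of valid placements is Σ_{j=0}^{2} (−1)^j C(2,j)·(4−j)!.
Computing: 24 − 12 + 2 = 14.

14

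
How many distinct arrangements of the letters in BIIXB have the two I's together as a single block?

Treat the 2 copies of I as a single block. The multiset to arrange is then {II, B, B, X}, 4 items in all.
That gives (4)!/(2!) = 12 arrangements.

12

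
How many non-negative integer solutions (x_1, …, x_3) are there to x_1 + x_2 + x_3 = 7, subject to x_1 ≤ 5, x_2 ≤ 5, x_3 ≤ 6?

Without the upper bounds there are C(9,2) = 36 ways to split 7 among 3 variables.
Subtract solutions that violate a single cap (substitute x_i' = x_i − (cap_i+1)): x_1 ≥ 6 gives C(3,2) = 3; x_2 ≥ 6 gives C(3,2) = 3; x_3 ≥ 7 gives C(2,2) = 1. Together 7.
No two caps can be exceeded simultaneously, so the pair terms are all 0.
By inclusion–exclusion the count is 36 − 7 + 0 = 29.

29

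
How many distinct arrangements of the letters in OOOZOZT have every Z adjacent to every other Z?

Treat the 2 copies of Z as a single block. The multiset to arrange is then {ZZ, O, O, O, O, T}, 6 items in all.
That gives (6)!/(4!) = 30 arrangements.

30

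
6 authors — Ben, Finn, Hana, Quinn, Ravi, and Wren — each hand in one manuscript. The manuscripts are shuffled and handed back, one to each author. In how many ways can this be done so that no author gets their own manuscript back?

Let Aᵢ be the assignments in which author i gets their own manuscript. We want the size of the complement of A₁∪…∪A_6.
By inclusion–exclusion this is Σ_{j=0}^{6} (−1)^j C(6,j)·(6−j)!.
Computing: 720 − 720 + 360 − 120 + 30 − 6 + 1 = 265.

265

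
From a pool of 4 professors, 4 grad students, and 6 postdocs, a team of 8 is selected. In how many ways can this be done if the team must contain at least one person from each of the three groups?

2912

Unrestricted: C(14,8) = 3003 ways to pick any 8 of the 14.
Selections missing a whole group: no professors → C(10,8) = 45; no grad students → C(10,8) = 45; no postdocs → C(8,8) = 1.
Add back selections omitting two groups (i.e. drawn from a single group): C(4,8) + C(4,8) + C(6,8) = 0.
By inclusion–exclusion: 3003 − 91 + 0 = 2912.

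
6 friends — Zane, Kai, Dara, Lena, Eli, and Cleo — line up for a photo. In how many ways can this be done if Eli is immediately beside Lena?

Glue Eli and Lena into one block (2 internal orders), leaving 5 units to arrange in a row.
That gives 2 × 5! = 2 × 120 = 240.

240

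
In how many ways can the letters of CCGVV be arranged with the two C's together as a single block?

Treat the 2 copies of C as a single block. The multiset to arrange is then {CC, G, V, V}, 4 items in all.
That gives (4)!/(2!) = 12 arrangements.

12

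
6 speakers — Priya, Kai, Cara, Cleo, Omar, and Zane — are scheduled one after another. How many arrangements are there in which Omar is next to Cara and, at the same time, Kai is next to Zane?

96

Treat {Omar,Cara} as one block (2 orders) and {Kai,Zane} as another (2 orders).
That leaves 4 units to arrange: 2 × 2 × 4! = 4 × 24 = 96.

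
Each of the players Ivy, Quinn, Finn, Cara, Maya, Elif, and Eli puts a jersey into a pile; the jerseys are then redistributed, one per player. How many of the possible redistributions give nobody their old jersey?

1854

This is the derangement count D_7: permutations of 7 items with no fixed point.
By inclusion–exclusion this is Σ_{j=0}^{7} (−1)^j C(7,j)·(7−j)!.
Computing: 5040 − 5040 + 2520 − 840 + 210 − 42 + 7 − 1 = 1854.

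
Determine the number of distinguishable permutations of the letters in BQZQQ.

20

The 5 letters of BQZQQ have repeats: Q appearing 3 times.
The number of distinct arrangements is 5!/(3!) = 120/6 = 20.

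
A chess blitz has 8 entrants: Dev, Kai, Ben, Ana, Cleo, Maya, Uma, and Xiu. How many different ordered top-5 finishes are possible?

6720

This is an ordered selection of 5 from 8: P(8,5).
That gives 8 × 7 × 6 × 5 × 4 = 6720.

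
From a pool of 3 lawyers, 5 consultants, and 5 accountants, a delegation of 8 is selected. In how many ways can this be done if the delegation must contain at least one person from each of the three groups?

Total 8-person selections from all 13: C(13,8) = 1287.
Selections missing a whole group: no lawyers → C(10,8) = 45; no consultants → C(8,8) = 1; no accountants → C(8,8) = 1.
Add back selections omitting two groups (i.e. drawn from a single group): C(3,8) + C(5,8) + C(5,8) = 0.
By inclusion–exclusion: 1287 − 47 + 0 = 1240.

1240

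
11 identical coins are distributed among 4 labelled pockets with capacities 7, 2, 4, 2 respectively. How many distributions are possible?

Ignoring the caps, the number of non-negative solutions to x_1+…+x_4 = 11 is C(14,3) = 364.
Subtract solutions that violate a single cap (substitute x_i' = x_i − (cap_i+1)): x_1 ≥ 8 gives C(6,3) = 20; x_2 ≥ 3 gives C(11,3) = 165; x_3 ≥ 5 gives C(9,3) = 84; x_4 ≥ 3 gives C(11,3) = 165. Together 434.
Add back pairs where two caps are both exceeded: 1 + 0 + 1 + 20 + 56 + 20 = 98.
Subtract triples: 0 + 0 + 0 + 1 = 1.
By inclusion–exclusion the count is 364 − 434 + 98 − 1 = 27.

27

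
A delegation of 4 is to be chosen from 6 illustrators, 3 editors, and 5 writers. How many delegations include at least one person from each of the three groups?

495

Unrestricted: C(14,4) = 1001 ways to pick any 4 of the 14.
Subtract selections that omit an entire group: no illustrators → C(8,4) = 70; no editors → C(11,4) = 330; no writers → C(9,4) = 126.
Add back selections omitting two groups (i.e. drawn from a single group): C(6,4) + C(3,4) + C(5,4) = 20.
By inclusion–exclusion: 1001 − 526 + 20 = 495.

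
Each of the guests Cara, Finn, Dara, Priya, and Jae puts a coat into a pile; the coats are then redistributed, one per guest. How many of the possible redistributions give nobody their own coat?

44

Count assignments avoiding every fixed point. For any j of the 5 guests fixed to their own coat, the other 5−j can be arranged in (5−j)! ways.
By inclusion–exclusion this is Σ_{j=0}^{5} (−1)^j C(5,j)·(5−j)!.
Computing: 120 − 120 + 60 − 20 + 5 − 1 = 44.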